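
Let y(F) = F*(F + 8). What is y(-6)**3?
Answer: -1728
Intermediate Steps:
y(F) = F*(8 + F)
y(-6)**3 = (-6*(8 - 6))**3 = (-6*2)**3 = (-12)**3 = -1728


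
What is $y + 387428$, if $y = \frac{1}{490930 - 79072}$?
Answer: $\frac{159565321225}{411858} \approx 3.8743 \cdot 10^{5}$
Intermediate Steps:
$y = \frac{1}{411858} \approx 2.428 \cdot 10^{-6}$
$y + 387428 = \frac{1}{411858} + 387428 = \frac{159565321225}{411858}$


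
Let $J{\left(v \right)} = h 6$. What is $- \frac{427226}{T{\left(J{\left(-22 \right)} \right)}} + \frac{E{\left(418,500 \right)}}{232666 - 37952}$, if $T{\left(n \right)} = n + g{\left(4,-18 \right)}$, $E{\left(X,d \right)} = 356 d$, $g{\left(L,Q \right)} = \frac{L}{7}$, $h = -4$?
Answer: $\frac{145584343887}{7983274} \approx 18236.0$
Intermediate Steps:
$g{\left(L,Q \right)} = \frac{L}{7}$ ($g{\left(L,Q \right)} = L \frac{1}{7} = \frac{L}{7}$)
$J{\left(v \right)} = -24$ ($J{\left(v \right)} = \left(-4\right) 6 = -24$)
$T{\left(n \right)} = \frac{4}{7} + n$ ($T{\left(n \right)} = n + \frac{1}{7} \cdot 4 = n + \frac{4}{7} = \frac{4}{7} + n$)
$- \frac{427226}{T{\left(J{\left(-22 \right)} \right)}} + \frac{E{\left(418,500 \right)}}{232666 - 37952} = - \frac{427226}{\frac{4}{7} - 24} + \frac{356 \cdot 500}{232666 - 37952} = - \frac{427226}{- \frac{164}{7}} + \frac{178000}{194714} = \left(-427226\right) \left(- \frac{7}{164}\right) + 178000 \cdot \frac{1}{194714} = \frac{1495291}{82} + \frac{89000}{97357} = \frac{145584343887}{7983274}$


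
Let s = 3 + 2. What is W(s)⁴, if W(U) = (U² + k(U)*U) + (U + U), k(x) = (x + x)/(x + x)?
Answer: 2560000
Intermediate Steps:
k(x) = 1 (k(x) = (2*x)/((2*x)) = (2*x)*(1/(2*x)) = 1)
s = 5
W(U) = U² + 3*U (W(U) = (U² + 1*U) + (U + U) = (U² + U) + 2*U = (U + U²) + 2*U = U² + 3*U)
W(s)⁴ = (5*(3 + 5))⁴ = (5*8)⁴ = 40⁴ = 2560000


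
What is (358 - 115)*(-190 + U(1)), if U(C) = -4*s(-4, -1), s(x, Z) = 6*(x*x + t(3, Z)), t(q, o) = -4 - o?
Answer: -121986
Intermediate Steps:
s(x, Z) = -24 - 6*Z + 6*x² (s(x, Z) = 6*(x*x + (-4 - Z)) = 6*(x² + (-4 - Z)) = 6*(-4 + x² - Z) = -24 - 6*Z + 6*x²)
U(C) = -312 (U(C) = -4*(-24 - 6*(-1) + 6*(-4)²) = -4*(-24 + 6 + 6*16) = -4*(-24 + 6 + 96) = -4*78 = -312)
(358 - 115)*(-190 + U(1)) = (358 - 115)*(-190 - 312) = 243*(-502) = -121986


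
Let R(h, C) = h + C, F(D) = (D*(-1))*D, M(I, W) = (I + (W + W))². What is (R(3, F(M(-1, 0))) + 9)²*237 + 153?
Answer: 28830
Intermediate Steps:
M(I, W) = (I + 2*W)²
F(D) = -D² (F(D) = (-D)*D = -D²)
R(h, C) = C + h
(R(3, F(M(-1, 0))) + 9)²*237 + 153 = ((-((-1 + 2*0)²)² + 3) + 9)²*237 + 153 = ((-((-1 + 0)²)² + 3) + 9)²*237 + 153 = ((-((-1)²)² + 3) + 9)²*237 + 153 = ((-1*1² + 3) + 9)²*237 + 153 = ((-1*1 + 3) + 9)²*237 + 153 = ((-1 + 3) + 9)²*237 + 153 = (2 + 9)²*237 + 153 = 11²*237 + 153 = 121*237 + 153 = 28677 + 153 = 28830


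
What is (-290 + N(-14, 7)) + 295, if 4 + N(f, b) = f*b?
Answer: -97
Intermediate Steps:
N(f, b) = -4 + b*f (N(f, b) = -4 + f*b = -4 + b*f)
(-290 + N(-14, 7)) + 295 = (-290 + (-4 + 7*(-14))) + 295 = (-290 + (-4 - 98)) + 295 = (-290 - 102) + 295 = -392 + 295 = -97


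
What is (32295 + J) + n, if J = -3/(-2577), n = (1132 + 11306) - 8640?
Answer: 31003888/859 ≈ 36093.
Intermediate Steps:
n = 3798 (n = 12438 - 8640 = 3798)
J = 1/859 (J = -3*(-1/2577) = 1/859 ≈ 0.0011641)
(32295 + J) + n = (32295 + 1/859) + 3798 = 27741406/859 + 3798 = 31003888/859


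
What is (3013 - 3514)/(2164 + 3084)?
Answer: -501/5248 ≈ -0.095465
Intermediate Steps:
(3013 - 3514)/(2164 + 3084) = -501/5248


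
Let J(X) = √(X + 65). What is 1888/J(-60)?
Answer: 1888*√5/5 ≈ 844.34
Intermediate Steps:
J(X) = √(65 + X)
1888/J(-60) = 1888/(√(65 - 60)) = 1888/(√5) = 1888*(√5/5) = 1888*√5/5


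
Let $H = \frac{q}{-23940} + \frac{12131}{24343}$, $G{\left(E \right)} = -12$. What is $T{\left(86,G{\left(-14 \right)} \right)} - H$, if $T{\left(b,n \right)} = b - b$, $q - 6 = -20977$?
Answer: $- \frac{800913193}{582771420} \approx -1.3743$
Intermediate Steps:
$q = -20971$ ($q = 6 - 20977 = -20971$)
$T{\left(b,n \right)} = 0$
$H = \frac{800913193}{582771420}$ ($H = - \frac{20971}{-23940} + \frac{12131}{24343} = \left(-20971\right) \left(- \frac{1}{23940}\right) + 12131 \cdot \frac{1}{24343} = \frac{20971}{23940} + \frac{12131}{24343} = \frac{800913193}{582771420} \approx 1.3743$)
$T{\left(86,G{\left(-14 \right)} \right)} - H = 0 - \frac{800913193}{582771420} = - \frac{800913193}{582771420}$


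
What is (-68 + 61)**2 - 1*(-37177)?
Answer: 37226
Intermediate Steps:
(-68 + 61)**2 - 1*(-37177) = (-7)**2 + 37177 = 49 + 37177 = 37226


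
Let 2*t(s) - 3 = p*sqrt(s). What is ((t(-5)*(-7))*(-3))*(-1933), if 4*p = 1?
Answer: -121779/2 - 40593*I*sqrt(5)/8 ≈ -60890.0 - 11346.0*I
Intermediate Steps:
p = 1/4 (p = (1/4)*1 = 1/4 ≈ 0.25000)
t(s) = 3/2 + sqrt(s)/8 (t(s) = 3/2 + (sqrt(s)/4)/2 = 3/2 + sqrt(s)/8)
((t(-5)*(-7))*(-3))*(-1933) = (((3/2 + sqrt(-5)/8)*(-7))*(-3))*(-1933) = (((3/2 + (I*sqrt(5))/8)*(-7))*(-3))*(-1933) = (((3/2 + I*sqrt(5)/8)*(-7))*(-3))*(-1933) = ((-21/2 - 7*I*sqrt(5)/8)*(-3))*(-1933) = (63/2 + 21*I*sqrt(5)/8)*(-1933) = -121779/2 - 40593*I*sqrt(5)/8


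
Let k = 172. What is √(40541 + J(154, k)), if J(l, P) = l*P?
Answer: √67029 ≈ 258.90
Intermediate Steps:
J(l, P) = P*l
√(40541 + J(154, k)) = √(40541 + 172*154) = √(40541 + 26488) = √67029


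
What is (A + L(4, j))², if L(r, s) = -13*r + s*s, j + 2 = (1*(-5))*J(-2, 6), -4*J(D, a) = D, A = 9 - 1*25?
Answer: 36481/16 ≈ 2280.1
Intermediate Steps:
A = -16 (A = 9 - 25 = -16)
J(D, a) = -D/4
j = -9/2 (j = -2 + (1*(-5))*(-¼*(-2)) = -2 - 5*½ = -2 - 5/2 = -9/2 ≈ -4.5000)
L(r, s) = s² - 13*r (L(r, s) = -13*r + s² = s² - 13*r)
(A + L(4, j))² = (-16 + ((-9/2)² - 13*4))² = (-16 + (81/4 - 52))² = (-16 - 127/4)² = (-191/4)² = 36481/16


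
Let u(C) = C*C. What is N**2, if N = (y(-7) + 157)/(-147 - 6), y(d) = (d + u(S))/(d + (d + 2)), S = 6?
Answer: 3441025/3370896 ≈ 1.0208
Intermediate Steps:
u(C) = C**2
y(d) = (36 + d)/(2 + 2*d) (y(d) = (d + 6**2)/(d + (d + 2)) = (d + 36)/(d + (2 + d)) = (36 + d)/(2 + 2*d))
N = -1855/1836 (N = ((36 - 7)/(2*(1 - 7)) + 157)/(-147 - 6) = ((1/2)*29/(-6) + 157)/(-153) = ((1/2)*(-1/6)*29 + 157)*(-1/153) = (-29/12 + 157)*(-1/153) = (1855/12)*(-1/153) = -1855/1836 ≈ -1.0103)
N**2 = (-1855/1836)**2 = 3441025/3370896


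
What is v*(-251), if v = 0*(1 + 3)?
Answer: 0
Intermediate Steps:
v = 0 (v = 0*4 = 0)
v*(-251) = 0*(-251) = 0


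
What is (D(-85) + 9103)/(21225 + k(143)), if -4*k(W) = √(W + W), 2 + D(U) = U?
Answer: 1530916800/3604004857 + 18032*√286/3604004857 ≈ 0.42487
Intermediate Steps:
D(U) = -2 + U
k(W) = -√2*√W/4 (k(W) = -√(W + W)/4 = -√2*√W/4)
(D(-85) + 9103)/(21225 + k(143)) = ((-2 - 85) + 9103)/(21225 - √2*√143/4) = (-87 + 9103)/(21225 - √286/4) = 9016/(21225 - √286/4)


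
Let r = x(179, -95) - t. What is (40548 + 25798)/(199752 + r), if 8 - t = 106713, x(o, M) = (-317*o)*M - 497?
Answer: 66346/5696545 ≈ 0.011647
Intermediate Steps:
x(o, M) = -497 - 317*M*o (x(o, M) = -317*M*o - 497 = -497 - 317*M*o)
t = -106705 (t = 8 - 1*106713 = 8 - 106713 = -106705)
r = 5496793 (r = (-497 - 317*(-95)*179) - 1*(-106705) = (-497 + 5390585) + 106705 = 5390088 + 106705 = 5496793)
(40548 + 25798)/(199752 + r) = (40548 + 25798)/(199752 + 5496793) = 66346/5696545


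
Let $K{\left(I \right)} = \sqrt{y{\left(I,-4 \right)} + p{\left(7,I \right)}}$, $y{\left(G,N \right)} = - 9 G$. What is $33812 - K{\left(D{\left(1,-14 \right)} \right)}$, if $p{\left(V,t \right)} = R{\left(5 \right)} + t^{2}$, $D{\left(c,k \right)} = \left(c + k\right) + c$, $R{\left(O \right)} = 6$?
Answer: $33812 - \sqrt{258} \approx 33796.0$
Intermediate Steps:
$D{\left(c,k \right)} = k + 2 c$
$p{\left(V,t \right)} = 6 + t^{2}$
$K{\left(I \right)} = \sqrt{6 + I^{2} - 9 I}$ ($K{\left(I \right)} = \sqrt{- 9 I + \left(6 + I^{2}\right)} = \sqrt{6 + I^{2} - 9 I}$)
$33812 - K{\left(D{\left(1,-14 \right)} \right)} = 33812 - \sqrt{6 + \left(-14 + 2 \cdot 1\right)^{2} - 9 \left(-14 + 2 \cdot 1\right)} = 33812 - \sqrt{6 + \left(-14 + 2\right)^{2} - 9 \left(-14 + 2\right)} = 33812 - \sqrt{6 + \left(-12\right)^{2} - -108} = 33812 - \sqrt{6 + 144 + 108} = 33812 - \sqrt{258}$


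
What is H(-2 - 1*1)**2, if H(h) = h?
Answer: 9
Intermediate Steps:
H(-2 - 1*1)**2 = (-2 - 1*1)**2 = (-2 - 1)**2 = (-3)**2 = 9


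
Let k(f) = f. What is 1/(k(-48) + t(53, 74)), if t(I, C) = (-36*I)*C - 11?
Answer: -1/141251 ≈ -7.0796e-6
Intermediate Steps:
t(I, C) = -11 - 36*C*I (t(I, C) = -36*C*I - 11 = -11 - 36*C*I)
1/(k(-48) + t(53, 74)) = 1/(-48 + (-11 - 36*74*53)) = 1/(-48 + (-11 - 141192)) = 1/(-48 - 141203) = 1/(-141251) = -1/141251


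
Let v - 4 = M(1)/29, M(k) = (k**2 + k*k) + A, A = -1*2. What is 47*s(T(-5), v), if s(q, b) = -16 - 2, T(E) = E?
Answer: -846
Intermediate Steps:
A = -2
M(k) = -2 + 2*k**2 (M(k) = (k**2 + k*k) - 2 = (k**2 + k**2) - 2 = 2*k**2 - 2 = -2 + 2*k**2)
v = 4 (v = 4 + (-2 + 2*1**2)/29 = 4 + (-2 + 2*1)*(1/29) = 4 + (-2 + 2)*(1/29) = 4 + 0*(1/29) = 4 + 0 = 4)
s(q, b) = -18
47*s(T(-5), v) = 47*(-18) = -846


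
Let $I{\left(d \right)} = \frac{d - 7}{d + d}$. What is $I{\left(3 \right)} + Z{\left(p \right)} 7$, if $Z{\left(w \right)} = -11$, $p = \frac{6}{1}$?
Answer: $- \frac{233}{3} \approx -77.667$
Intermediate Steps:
$I{\left(d \right)} = \frac{-7 + d}{2 d}$
$p = 6$ ($p = 6 \cdot 1 = 6$)
$I{\left(3 \right)} + Z{\left(p \right)} 7 = \frac{-7 + 3}{2 \cdot 3} - 77 = \frac{1}{2} \cdot \frac{1}{3} \left(-4\right) - 77 = - \frac{2}{3} - 77 = - \frac{233}{3}$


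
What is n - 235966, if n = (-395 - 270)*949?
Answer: -867051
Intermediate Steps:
n = -631085 (n = -665*949 = -631085)
n - 235966 = -631085 - 235966 = -867051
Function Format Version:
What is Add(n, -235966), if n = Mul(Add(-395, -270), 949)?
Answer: -867051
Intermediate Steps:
n = -631085 (n = Mul(-665, 949) = -631085)
Add(n, -235966) = Add(-631085, -235966) = -867051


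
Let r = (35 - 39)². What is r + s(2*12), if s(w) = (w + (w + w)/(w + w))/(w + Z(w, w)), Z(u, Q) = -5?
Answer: 329/19 ≈ 17.316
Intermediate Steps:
r = 16 (r = (-4)² = 16)
s(w) = (1 + w)/(-5 + w) (s(w) = (w + (w + w)/(w + w))/(w - 5) = (w + (2*w)/((2*w)))/(-5 + w) = (w + (2*w)*(1/(2*w)))/(-5 + w) = (w + 1)/(-5 + w) = (1 + w)/(-5 + w))
r + s(2*12) = 16 + (1 + 2*12)/(-5 + 2*12) = 16 + (1 + 24)/(-5 + 24) = 16 + 25/19 = 329/19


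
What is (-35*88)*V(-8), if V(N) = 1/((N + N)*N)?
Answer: -385/16 ≈ -24.063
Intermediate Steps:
V(N) = 1/(2*N²) (V(N) = 1/(((2*N))*N) = (1/(2*N))/N = 1/(2*N²))
(-35*88)*V(-8) = (-35*88)*((½)/(-8)²) = -1540/64 = -3080*1/128 = -385/16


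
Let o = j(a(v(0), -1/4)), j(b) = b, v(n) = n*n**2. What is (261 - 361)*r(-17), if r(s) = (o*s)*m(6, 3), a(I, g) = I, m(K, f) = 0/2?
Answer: 0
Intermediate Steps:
v(n) = n**3
m(K, f) = 0 (m(K, f) = 0*(1/2) = 0)
o = 0 (o = 0**3 = 0)
r(s) = 0 (r(s) = (0*s)*0 = 0*0 = 0)
(261 - 361)*r(-17) = (261 - 361)*0 = -100*0 = 0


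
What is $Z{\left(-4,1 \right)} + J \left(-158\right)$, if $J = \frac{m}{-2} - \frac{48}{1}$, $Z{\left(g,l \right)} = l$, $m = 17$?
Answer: $8928$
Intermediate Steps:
$J = - \frac{113}{2}$ ($J = \frac{17}{-2} - \frac{48}{1} = 17 \left(- \frac{1}{2}\right) - 48 = - \frac{17}{2} - 48 = - \frac{113}{2} \approx -56.5$)
$Z{\left(-4,1 \right)} + J \left(-158\right) = 1 - -8927 = 1 + 8927 = 8928$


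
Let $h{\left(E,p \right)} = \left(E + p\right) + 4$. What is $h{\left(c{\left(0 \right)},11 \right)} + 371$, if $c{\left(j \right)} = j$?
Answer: $386$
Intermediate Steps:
$h{\left(E,p \right)} = 4 + E + p$
$h{\left(c{\left(0 \right)},11 \right)} + 371 = \left(4 + 0 + 11\right) + 371 = 15 + 371 = 386$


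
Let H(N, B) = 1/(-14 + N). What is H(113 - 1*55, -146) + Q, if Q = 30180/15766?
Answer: 671843/346852 ≈ 1.9370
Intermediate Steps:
Q = 15090/7883 (Q = 30180*(1/15766) = 15090/7883 ≈ 1.9142)
H(113 - 1*55, -146) + Q = 1/(-14 + (113 - 1*55)) + 15090/7883 = 1/(-14 + (113 - 55)) + 15090/7883 = 1/(-14 + 58) + 15090/7883 = 1/44 + 15090/7883 = 671843/346852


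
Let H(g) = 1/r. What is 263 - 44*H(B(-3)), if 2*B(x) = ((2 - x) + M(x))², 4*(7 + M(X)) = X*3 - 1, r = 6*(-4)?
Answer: 1589/6 ≈ 264.83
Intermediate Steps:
r = -24
M(X) = -29/4 + 3*X/4 (M(X) = -7 + (X*3 - 1)/4 = -7 + (3*X - 1)/4 = -7 + (-1 + 3*X)/4 = -7 + (-¼ + 3*X/4) = -29/4 + 3*X/4)
B(x) = (-21/4 - x/4)²/2 (B(x) = ((2 - x) + (-29/4 + 3*x/4))²/2 = (-21/4 - x/4)²/2)
H(g) = -1/24 (H(g) = 1/(-24) = -1/24)
263 - 44*H(B(-3)) = 263 - 44*(-1)/24 = 263 - 1*(-11/6) = 263 + 11/6 = 1589/6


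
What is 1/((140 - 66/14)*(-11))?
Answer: -7/10417 ≈ -0.00067198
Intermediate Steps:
1/((140 - 66/14)*(-11)) = 1/((140 - 66*1/14)*(-11)) = 1/((140 - 33/7)*(-11)) = 1/((947/7)*(-11)) = 1/(-10417/7) = -7/10417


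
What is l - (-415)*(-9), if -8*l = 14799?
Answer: -44679/8 ≈ -5584.9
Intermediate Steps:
l = -14799/8 (l = -⅛*14799 = -14799/8 ≈ -1849.9)
l - (-415)*(-9) = -14799/8 - (-415)*(-9) = -14799/8 - 1*3735 = -14799/8 - 3735 = -44679/8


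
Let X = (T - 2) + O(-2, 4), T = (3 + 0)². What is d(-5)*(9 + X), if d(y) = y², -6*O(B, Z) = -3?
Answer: 825/2 ≈ 412.50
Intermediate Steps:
T = 9 (T = 3² = 9)
O(B, Z) = ½ (O(B, Z) = -⅙*(-3) = ½)
X = 15/2 (X = (9 - 2) + ½ = 7 + ½ = 15/2 ≈ 7.5000)
d(-5)*(9 + X) = (-5)²*(9 + 15/2) = 25*(33/2) = 825/2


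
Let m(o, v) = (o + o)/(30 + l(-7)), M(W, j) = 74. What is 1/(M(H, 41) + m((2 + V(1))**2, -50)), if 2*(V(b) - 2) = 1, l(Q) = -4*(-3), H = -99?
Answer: 28/2099 ≈ 0.013340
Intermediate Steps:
l(Q) = 12
V(b) = 5/2 (V(b) = 2 + (1/2)*1 = 2 + 1/2 = 5/2)
m(o, v) = o/21 (m(o, v) = (o + o)/(30 + 12) = (2*o)/42 = (2*o)*(1/42) = o/21)
1/(M(H, 41) + m((2 + V(1))**2, -50)) = 1/(74 + (2 + 5/2)**2/21) = 1/(74 + (9/2)**2/21) = 1/(74 + (1/21)*(81/4)) = 1/(74 + 27/28) = 1/(2099/28) = 28/2099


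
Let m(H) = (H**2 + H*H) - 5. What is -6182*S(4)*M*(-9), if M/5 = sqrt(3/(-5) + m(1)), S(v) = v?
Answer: 667656*I*sqrt(10) ≈ 2.1113e+6*I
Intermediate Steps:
m(H) = -5 + 2*H**2 (m(H) = (H**2 + H**2) - 5 = 2*H**2 - 5 = -5 + 2*H**2)
M = 3*I*sqrt(10) (M = 5*sqrt(3/(-5) + (-5 + 2*1**2)) = 5*sqrt(3*(-1/5) + (-5 + 2*1)) = 5*sqrt(-3/5 + (-5 + 2)) = 5*sqrt(-3/5 - 3) = 5*sqrt(-18/5) = 5*(3*I*sqrt(10)/5) = 3*I*sqrt(10) ≈ 9.4868*I)
-6182*S(4)*M*(-9) = -6182*4*(3*I*sqrt(10))*(-9) = -6182*12*I*sqrt(10)*(-9) = -(-667656)*I*sqrt(10) = 667656*I*sqrt(10)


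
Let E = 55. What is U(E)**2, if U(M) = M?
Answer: 3025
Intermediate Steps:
U(E)**2 = 55**2 = 3025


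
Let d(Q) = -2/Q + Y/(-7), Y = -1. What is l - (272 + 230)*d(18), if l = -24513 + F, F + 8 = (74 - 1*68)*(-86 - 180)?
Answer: -1646375/63 ≈ -26133.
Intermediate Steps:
F = -1604 (F = -8 + (74 - 1*68)*(-86 - 180) = -8 + (74 - 68)*(-266) = -8 + 6*(-266) = -8 - 1596 = -1604)
d(Q) = ⅐ - 2/Q (d(Q) = -2/Q - 1/(-7) = -2/Q - 1*(-⅐) = -2/Q + ⅐ = ⅐ - 2/Q)
l = -26117 (l = -24513 - 1604 = -26117)
l - (272 + 230)*d(18) = -26117 - (272 + 230)*(⅐)*(-14 + 18)/18 = -26117 - 502*(⅐)*(1/18)*4 = -26117 - 502*2/63 = -26117 - 1*1004/63 = -26117 - 1004/63 = -1646375/63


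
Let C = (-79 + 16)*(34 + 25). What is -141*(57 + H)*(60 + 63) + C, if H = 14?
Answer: -1235070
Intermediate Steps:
C = -3717 (C = -63*59 = -3717)
-141*(57 + H)*(60 + 63) + C = -141*(57 + 14)*(60 + 63) - 3717 = -10011*123 - 3717 = -141*8733 - 3717 = -1231353 - 3717 = -1235070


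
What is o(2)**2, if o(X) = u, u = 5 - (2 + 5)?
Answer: 4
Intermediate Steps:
u = -2 (u = 5 - 1*7 = 5 - 7 = -2)
o(X) = -2
o(2)**2 = (-2)**2 = 4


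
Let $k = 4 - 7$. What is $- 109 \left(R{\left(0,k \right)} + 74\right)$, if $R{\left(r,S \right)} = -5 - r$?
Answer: $-7521$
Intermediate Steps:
$k = -3$ ($k = 4 - 7 = -3$)
$- 109 \left(R{\left(0,k \right)} + 74\right) = - 109 \left(\left(-5 - 0\right) + 74\right) = - 109 \left(\left(-5 + 0\right) + 74\right) = - 109 \left(-5 + 74\right) = \left(-109\right) 69 = -7521$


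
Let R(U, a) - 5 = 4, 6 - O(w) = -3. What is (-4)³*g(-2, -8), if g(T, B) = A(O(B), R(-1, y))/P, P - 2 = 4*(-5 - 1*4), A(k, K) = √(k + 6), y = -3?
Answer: 32*√15/17 ≈ 7.2903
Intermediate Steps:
O(w) = 9 (O(w) = 6 - 1*(-3) = 6 + 3 = 9)
R(U, a) = 9 (R(U, a) = 5 + 4 = 9)
A(k, K) = √(6 + k)
P = -34 (P = 2 + 4*(-5 - 1*4) = 2 + 4*(-5 - 4) = 2 + 4*(-9) = 2 - 36 = -34)
g(T, B) = -√15/34 (g(T, B) = √(6 + 9)/(-34) = √15*(-1/34) = -√15/34)
(-4)³*g(-2, -8) = (-4)³*(-√15/34) = -(-32)*√15/17 = 32*√15/17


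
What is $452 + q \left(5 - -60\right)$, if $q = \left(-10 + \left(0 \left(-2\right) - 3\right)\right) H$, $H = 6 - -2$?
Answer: $-6308$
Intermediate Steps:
$H = 8$ ($H = 6 + 2 = 8$)
$q = -104$ ($q = \left(-10 + \left(0 \left(-2\right) - 3\right)\right) 8 = \left(-10 + \left(0 - 3\right)\right) 8 = \left(-10 - 3\right) 8 = \left(-13\right) 8 = -104$)
$452 + q \left(5 - -60\right) = 452 - 104 \left(5 - -60\right) = 452 - 104 \left(5 + 60\right) = 452 - 6760 = -6308$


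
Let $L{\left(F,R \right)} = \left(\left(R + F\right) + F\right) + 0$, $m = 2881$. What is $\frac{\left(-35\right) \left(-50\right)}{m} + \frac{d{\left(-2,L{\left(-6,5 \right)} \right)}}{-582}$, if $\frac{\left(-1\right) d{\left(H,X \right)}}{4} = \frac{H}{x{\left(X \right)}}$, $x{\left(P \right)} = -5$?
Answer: $\frac{2557774}{4191855} \approx 0.61018$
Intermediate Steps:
$L{\left(F,R \right)} = R + 2 F$ ($L{\left(F,R \right)} = \left(\left(F + R\right) + F\right) + 0 = \left(R + 2 F\right) + 0 = R + 2 F$)
$d{\left(H,X \right)} = \frac{4 H}{5}$ ($d{\left(H,X \right)} = - 4 \frac{H}{-5} = - 4 H \left(- \frac{1}{5}\right) = - 4 \left(- \frac{H}{5}\right) = \frac{4 H}{5}$)
$\frac{\left(-35\right) \left(-50\right)}{m} + \frac{d{\left(-2,L{\left(-6,5 \right)} \right)}}{-582} = \frac{\left(-35\right) \left(-50\right)}{2881} + \frac{\frac{4}{5} \left(-2\right)}{-582} = 1750 \cdot \frac{1}{2881} - - \frac{4}{1455} = \frac{1750}{2881} + \frac{4}{1455} = \frac{2557774}{4191855}$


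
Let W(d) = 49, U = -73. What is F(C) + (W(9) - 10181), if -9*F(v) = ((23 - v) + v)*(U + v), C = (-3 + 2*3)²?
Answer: -89716/9 ≈ -9968.4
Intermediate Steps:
C = 9 (C = (-3 + 6)² = 3² = 9)
F(v) = 1679/9 - 23*v/9 (F(v) = -((23 - v) + v)*(-73 + v)/9 = -23*(-73 + v)/9 = -(-1679 + 23*v)/9 = 1679/9 - 23*v/9)
F(C) + (W(9) - 10181) = (1679/9 - 23/9*9) + (49 - 10181) = (1679/9 - 23) - 10132 = 1472/9 - 10132 = -89716/9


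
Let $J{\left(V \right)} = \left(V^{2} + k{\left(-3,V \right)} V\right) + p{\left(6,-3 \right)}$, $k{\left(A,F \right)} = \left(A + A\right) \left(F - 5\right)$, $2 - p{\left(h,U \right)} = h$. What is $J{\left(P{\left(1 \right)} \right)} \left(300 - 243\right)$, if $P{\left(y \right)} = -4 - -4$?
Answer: $-228$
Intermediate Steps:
$p{\left(h,U \right)} = 2 - h$
$P{\left(y \right)} = 0$ ($P{\left(y \right)} = -4 + 4 = 0$)
$k{\left(A,F \right)} = 2 A \left(-5 + F\right)$
$J{\left(V \right)} = -4 + V^{2} + V \left(30 - 6 V\right)$ ($J{\left(V \right)} = \left(V^{2} + 2 \left(-3\right) \left(-5 + V\right) V\right) + \left(2 - 6\right) = \left(V^{2} + \left(30 - 6 V\right) V\right) + \left(2 - 6\right) = \left(V^{2} + V \left(30 - 6 V\right)\right) - 4 = -4 + V^{2} + V \left(30 - 6 V\right)$)
$J{\left(P{\left(1 \right)} \right)} \left(300 - 243\right) = \left(-4 - 5 \cdot 0^{2} + 30 \cdot 0\right) \left(300 - 243\right) = \left(-4 - 0 + 0\right) \left(300 - 243\right) = \left(-4 + 0 + 0\right) 57 = \left(-4\right) 57 = -228$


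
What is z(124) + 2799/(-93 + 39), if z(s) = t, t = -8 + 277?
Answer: 1303/6 ≈ 217.17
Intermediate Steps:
t = 269
z(s) = 269
z(124) + 2799/(-93 + 39) = 269 + 2799/(-93 + 39) = 269 + 2799/(-54) = 269 + 2799*(-1/54) = 269 - 311/6 = 1303/6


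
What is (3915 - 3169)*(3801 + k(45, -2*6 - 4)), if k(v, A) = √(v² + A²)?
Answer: 2835546 + 746*√2281 ≈ 2.8712e+6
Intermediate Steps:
k(v, A) = √(A² + v²)
(3915 - 3169)*(3801 + k(45, -2*6 - 4)) = (3915 - 3169)*(3801 + √((-2*6 - 4)² + 45²)) = 746*(3801 + √((-12 - 4)² + 2025)) = 746*(3801 + √((-16)² + 2025)) = 746*(3801 + √(256 + 2025)) = 746*(3801 + √2281) = 2835546 + 746*√2281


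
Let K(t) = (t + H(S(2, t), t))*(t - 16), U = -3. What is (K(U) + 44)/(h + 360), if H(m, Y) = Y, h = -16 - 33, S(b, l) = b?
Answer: 158/311 ≈ 0.50804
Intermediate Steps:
h = -49
K(t) = 2*t*(-16 + t) (K(t) = (t + t)*(t - 16) = (2*t)*(-16 + t) = 2*t*(-16 + t))
(K(U) + 44)/(h + 360) = (2*(-3)*(-16 - 3) + 44)/(-49 + 360) = (2*(-3)*(-19) + 44)/311 = (114 + 44)*(1/311) = 158*(1/311) = 158/311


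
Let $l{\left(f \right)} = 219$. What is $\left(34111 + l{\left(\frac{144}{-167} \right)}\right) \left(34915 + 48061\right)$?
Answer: $2848566080$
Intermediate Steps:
$\left(34111 + l{\left(\frac{144}{-167} \right)}\right) \left(34915 + 48061\right) = \left(34111 + 219\right) \left(34915 + 48061\right) = 34330 \cdot 82976 = 2848566080$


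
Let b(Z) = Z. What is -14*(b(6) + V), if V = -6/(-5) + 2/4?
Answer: -539/5 ≈ -107.80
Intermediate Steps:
V = 17/10 (V = -6*(-⅕) + 2*(¼) = 6/5 + ½ = 17/10 ≈ 1.7000)
-14*(b(6) + V) = -14*(6 + 17/10) = -14*77/10 = -539/5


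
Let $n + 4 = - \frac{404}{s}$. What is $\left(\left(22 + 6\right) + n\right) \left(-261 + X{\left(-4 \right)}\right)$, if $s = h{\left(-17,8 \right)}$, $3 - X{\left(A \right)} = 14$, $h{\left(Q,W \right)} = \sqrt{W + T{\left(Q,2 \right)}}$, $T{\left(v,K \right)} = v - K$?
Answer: $-6528 - \frac{109888 i \sqrt{11}}{11} \approx -6528.0 - 33133.0 i$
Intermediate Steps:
$h{\left(Q,W \right)} = \sqrt{-2 + Q + W}$ ($h{\left(Q,W \right)} = \sqrt{W + \left(Q - 2\right)} = \sqrt{W + \left(-2 + Q\right)} = \sqrt{-2 + Q + W}$)
$X{\left(A \right)} = -11$ ($X{\left(A \right)} = 3 - 14 = -11$)
$s = i \sqrt{11}$ ($s = \sqrt{-2 - 17 + 8} = \sqrt{-11} = i \sqrt{11} \approx 3.3166 i$)
$n = -4 + \frac{404 i \sqrt{11}}{11}$ ($n = -4 - \frac{404}{i \sqrt{11}} = -4 - 404 \left(- \frac{i \sqrt{11}}{11}\right) = -4 + \frac{404 i \sqrt{11}}{11} \approx -4.0 + 121.81 i$)
$\left(\left(22 + 6\right) + n\right) \left(-261 + X{\left(-4 \right)}\right) = \left(\left(22 + 6\right) - \left(4 - \frac{404 i \sqrt{11}}{11}\right)\right) \left(-261 - 11\right) = \left(28 - \left(4 - \frac{404 i \sqrt{11}}{11}\right)\right) \left(-272\right) = \left(24 + \frac{404 i \sqrt{11}}{11}\right) \left(-272\right) = -6528 - \frac{109888 i \sqrt{11}}{11}$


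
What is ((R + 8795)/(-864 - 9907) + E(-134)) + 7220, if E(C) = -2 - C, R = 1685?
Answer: 79177912/10771 ≈ 7351.0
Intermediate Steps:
((R + 8795)/(-864 - 9907) + E(-134)) + 7220 = ((1685 + 8795)/(-864 - 9907) + (-2 - 1*(-134))) + 7220 = (10480/(-10771) + (-2 + 134)) + 7220 = (10480*(-1/10771) + 132) + 7220 = (-10480/10771 + 132) + 7220 = 1411292/10771 + 7220 = 79177912/10771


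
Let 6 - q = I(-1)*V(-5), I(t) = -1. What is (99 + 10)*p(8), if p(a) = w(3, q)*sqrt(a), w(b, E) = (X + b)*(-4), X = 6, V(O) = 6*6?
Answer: -7848*sqrt(2) ≈ -11099.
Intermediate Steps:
V(O) = 36
q = 42 (q = 6 - (-1)*36 = 6 - 1*(-36) = 6 + 36 = 42)
w(b, E) = -24 - 4*b (w(b, E) = (6 + b)*(-4) = -24 - 4*b)
p(a) = -36*sqrt(a) (p(a) = (-24 - 4*3)*sqrt(a) = (-24 - 12)*sqrt(a) = -36*sqrt(a))
(99 + 10)*p(8) = (99 + 10)*(-72*sqrt(2)) = 109*(-72*sqrt(2)) = -7848*sqrt(2)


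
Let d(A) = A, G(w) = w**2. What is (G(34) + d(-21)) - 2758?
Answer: -1623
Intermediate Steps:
(G(34) + d(-21)) - 2758 = (34**2 - 21) - 2758 = (1156 - 21) - 2758 = 1135 - 2758 = -1623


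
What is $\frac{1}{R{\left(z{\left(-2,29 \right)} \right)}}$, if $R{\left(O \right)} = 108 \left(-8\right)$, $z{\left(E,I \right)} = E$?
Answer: $- \frac{1}{864} \approx -0.0011574$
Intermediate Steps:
$R{\left(O \right)} = -864$
$\frac{1}{R{\left(z{\left(-2,29 \right)} \right)}} = \frac{1}{-864} = - \frac{1}{864}$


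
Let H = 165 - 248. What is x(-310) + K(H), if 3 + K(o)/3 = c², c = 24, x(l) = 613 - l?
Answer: 2642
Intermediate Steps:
H = -83
K(o) = 1719 (K(o) = -9 + 3*24² = -9 + 3*576 = -9 + 1728 = 1719)
x(-310) + K(H) = (613 - 1*(-310)) + 1719 = (613 + 310) + 1719 = 923 + 1719 = 2642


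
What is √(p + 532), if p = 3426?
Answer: √3958 ≈ 62.913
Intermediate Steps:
√(p + 532) = √(3426 + 532) = √3958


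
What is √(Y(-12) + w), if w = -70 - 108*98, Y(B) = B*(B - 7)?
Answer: I*√10426 ≈ 102.11*I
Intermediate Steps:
Y(B) = B*(-7 + B)
w = -10654 (w = -70 - 10584 = -10654)
√(Y(-12) + w) = √(-12*(-7 - 12) - 10654) = √(-12*(-19) - 10654) = √(228 - 10654) = √(-10426) = I*√10426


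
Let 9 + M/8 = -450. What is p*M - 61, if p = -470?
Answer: 1725779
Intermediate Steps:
M = -3672 (M = -72 + 8*(-450) = -72 - 3600 = -3672)
p*M - 61 = -470*(-3672) - 61 = 1725840 - 61 = 1725779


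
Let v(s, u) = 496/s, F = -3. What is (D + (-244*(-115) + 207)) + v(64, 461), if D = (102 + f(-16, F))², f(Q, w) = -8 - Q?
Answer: 161499/4 ≈ 40375.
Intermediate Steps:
D = 12100 (D = (102 + (-8 - 1*(-16)))² = (102 + (-8 + 16))² = (102 + 8)² = 110² = 12100)
(D + (-244*(-115) + 207)) + v(64, 461) = (12100 + (-244*(-115) + 207)) + 496/64 = (12100 + (28060 + 207)) + 496*(1/64) = (12100 + 28267) + 31/4 = 40367 + 31/4 = 161499/4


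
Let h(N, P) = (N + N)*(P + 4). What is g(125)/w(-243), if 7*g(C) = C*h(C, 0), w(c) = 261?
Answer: 125000/1827 ≈ 68.418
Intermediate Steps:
h(N, P) = 2*N*(4 + P) (h(N, P) = (2*N)*(4 + P) = 2*N*(4 + P))
g(C) = 8*C²/7 (g(C) = (C*(2*C*(4 + 0)))/7 = (C*(2*C*4))/7 = (C*(8*C))/7 = (8*C²)/7 = 8*C²/7)
g(125)/w(-243) = ((8/7)*125²)/261 = ((8/7)*15625)*(1/261) = (125000/7)*(1/261) = 125000/1827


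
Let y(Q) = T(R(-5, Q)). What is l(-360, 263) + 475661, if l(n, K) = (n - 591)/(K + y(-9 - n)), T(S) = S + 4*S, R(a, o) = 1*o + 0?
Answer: 959882947/2018 ≈ 4.7566e+5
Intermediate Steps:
R(a, o) = o (R(a, o) = o + 0 = o)
T(S) = 5*S
y(Q) = 5*Q
l(n, K) = (-591 + n)/(-45 + K - 5*n) (l(n, K) = (n - 591)/(K + 5*(-9 - n)) = (-591 + n)/(K + (-45 - 5*n)) = (-591 + n)/(-45 + K - 5*n))
l(-360, 263) + 475661 = (-591 - 360)/(-45 + 263 - 5*(-360)) + 475661 = -951/(-45 + 263 + 1800) + 475661 = -951/2018 + 475661 = 959882947/2018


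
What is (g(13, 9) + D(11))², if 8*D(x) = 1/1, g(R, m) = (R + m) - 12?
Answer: 6561/64 ≈ 102.52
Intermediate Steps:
g(R, m) = -12 + R + m
D(x) = ⅛ (D(x) = (⅛)/1 = (⅛)*1 = ⅛)
(g(13, 9) + D(11))² = ((-12 + 13 + 9) + ⅛)² = (10 + ⅛)² = (81/8)² = 6561/64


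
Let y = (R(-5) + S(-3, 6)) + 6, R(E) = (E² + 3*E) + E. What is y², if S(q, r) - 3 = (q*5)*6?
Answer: 5776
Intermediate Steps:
S(q, r) = 3 + 30*q (S(q, r) = 3 + (q*5)*6 = 3 + (5*q)*6 = 3 + 30*q)
R(E) = E² + 4*E
y = -76 (y = (-5*(4 - 5) + (3 + 30*(-3))) + 6 = (-5*(-1) + (3 - 90)) + 6 = (5 - 87) + 6 = -82 + 6 = -76)
y² = (-76)² = 5776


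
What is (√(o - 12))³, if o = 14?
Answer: 2*√2 ≈ 2.8284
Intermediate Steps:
(√(o - 12))³ = (√(14 - 12))³ = (√2)³ = 2*√2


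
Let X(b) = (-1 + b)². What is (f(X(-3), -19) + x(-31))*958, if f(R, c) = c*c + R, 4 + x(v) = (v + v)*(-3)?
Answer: 535522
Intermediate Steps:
x(v) = -4 - 6*v (x(v) = -4 + (v + v)*(-3) = -4 + (2*v)*(-3) = -4 - 6*v)
f(R, c) = R + c² (f(R, c) = c² + R = R + c²)
(f(X(-3), -19) + x(-31))*958 = (((-1 - 3)² + (-19)²) + (-4 - 6*(-31)))*958 = (((-4)² + 361) + (-4 + 186))*958 = ((16 + 361) + 182)*958 = (377 + 182)*958 = 559*958 = 535522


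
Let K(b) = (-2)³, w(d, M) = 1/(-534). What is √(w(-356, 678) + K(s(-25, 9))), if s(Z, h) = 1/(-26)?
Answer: I*√2281782/534 ≈ 2.8288*I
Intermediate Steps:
s(Z, h) = -1/26
w(d, M) = -1/534
K(b) = -8
√(w(-356, 678) + K(s(-25, 9))) = √(-1/534 - 8) = √(-4273/534) = I*√2281782/534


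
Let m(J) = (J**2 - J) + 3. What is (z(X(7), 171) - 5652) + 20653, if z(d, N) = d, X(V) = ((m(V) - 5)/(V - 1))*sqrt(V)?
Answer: 15001 + 20*sqrt(7)/3 ≈ 15019.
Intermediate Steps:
m(J) = 3 + J**2 - J
X(V) = sqrt(V)*(-2 + V**2 - V)/(-1 + V) (X(V) = (((3 + V**2 - V) - 5)/(V - 1))*sqrt(V) = ((-2 + V**2 - V)/(-1 + V))*sqrt(V) = sqrt(V)*(-2 + V**2 - V)/(-1 + V))
(z(X(7), 171) - 5652) + 20653 = (sqrt(7)*(-2 + 7**2 - 1*7)/(-1 + 7) - 5652) + 20653 = (sqrt(7)*(-2 + 49 - 7)/6 - 5652) + 20653 = (sqrt(7)*(1/6)*40 - 5652) + 20653 = (20*sqrt(7)/3 - 5652) + 20653 = (-5652 + 20*sqrt(7)/3) + 20653 = 15001 + 20*sqrt(7)/3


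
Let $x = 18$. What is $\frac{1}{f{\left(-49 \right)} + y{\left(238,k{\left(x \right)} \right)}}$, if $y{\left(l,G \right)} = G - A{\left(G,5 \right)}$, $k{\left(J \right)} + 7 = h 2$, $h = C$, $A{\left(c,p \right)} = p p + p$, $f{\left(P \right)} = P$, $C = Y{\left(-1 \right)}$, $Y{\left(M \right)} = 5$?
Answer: $- \frac{1}{76} \approx -0.013158$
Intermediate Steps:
$C = 5$
$A{\left(c,p \right)} = p + p^{2}$ ($A{\left(c,p \right)} = p^{2} + p = p + p^{2}$)
$h = 5$
$k{\left(J \right)} = 3$ ($k{\left(J \right)} = -7 + 5 \cdot 2 = -7 + 10 = 3$)
$y{\left(l,G \right)} = -30 + G$ ($y{\left(l,G \right)} = G - 5 \left(1 + 5\right) = G - 5 \cdot 6 = G - 30 = -30 + G$)
$\frac{1}{f{\left(-49 \right)} + y{\left(238,k{\left(x \right)} \right)}} = \frac{1}{-49 + \left(-30 + 3\right)} = \frac{1}{-49 - 27} = \frac{1}{-76} = - \frac{1}{76}$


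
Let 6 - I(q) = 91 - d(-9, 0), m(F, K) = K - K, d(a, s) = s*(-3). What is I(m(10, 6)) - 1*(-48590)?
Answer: 48505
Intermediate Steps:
d(a, s) = -3*s
m(F, K) = 0
I(q) = -85 (I(q) = 6 - (91 - (-3)*0) = 6 - (91 - 1*0) = 6 - (91 + 0) = 6 - 1*91 = 6 - 91 = -85)
I(m(10, 6)) - 1*(-48590) = -85 - 1*(-48590) = -85 + 48590 = 48505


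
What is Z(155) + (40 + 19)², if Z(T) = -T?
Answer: 3326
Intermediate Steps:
Z(155) + (40 + 19)² = -1*155 + (40 + 19)² = -155 + 59² = -155 + 3481 = 3326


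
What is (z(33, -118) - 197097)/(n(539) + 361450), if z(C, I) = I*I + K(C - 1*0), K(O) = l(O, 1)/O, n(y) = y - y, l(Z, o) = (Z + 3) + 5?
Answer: -3022334/5963925 ≈ -0.50677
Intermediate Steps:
l(Z, o) = 8 + Z (l(Z, o) = (3 + Z) + 5 = 8 + Z)
n(y) = 0
K(O) = (8 + O)/O
z(C, I) = I² + (8 + C)/C (z(C, I) = I*I + (8 + (C - 1*0))/(C - 1*0) = I² + (8 + (C + 0))/(C + 0) = I² + (8 + C)/C)
(z(33, -118) - 197097)/(n(539) + 361450) = ((1 + (-118)² + 8/33) - 197097)/(0 + 361450) = ((1 + 13924 + 8*(1/33)) - 197097)/361450 = ((1 + 13924 + 8/33) - 197097)*(1/361450) = (459533/33 - 197097)*(1/361450) = -6044668/33*1/361450 = -3022334/5963925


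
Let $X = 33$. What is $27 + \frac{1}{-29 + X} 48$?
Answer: $39$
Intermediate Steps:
$27 + \frac{1}{-29 + X} 48 = 27 + \frac{1}{-29 + 33} \cdot 48 = 27 + \frac{1}{4} \cdot 48 = 27 + 12 = 39$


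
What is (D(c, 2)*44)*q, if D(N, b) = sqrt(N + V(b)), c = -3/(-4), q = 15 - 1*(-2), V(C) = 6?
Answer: 1122*sqrt(3) ≈ 1943.4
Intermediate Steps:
q = 17 (q = 15 + 2 = 17)
c = 3/4 (c = -3*(-1/4) = 3/4 ≈ 0.75000)
D(N, b) = sqrt(6 + N) (D(N, b) = sqrt(N + 6) = sqrt(6 + N))
(D(c, 2)*44)*q = (sqrt(6 + 3/4)*44)*17 = (sqrt(27/4)*44)*17 = ((3*sqrt(3)/2)*44)*17 = (66*sqrt(3))*17 = 1122*sqrt(3)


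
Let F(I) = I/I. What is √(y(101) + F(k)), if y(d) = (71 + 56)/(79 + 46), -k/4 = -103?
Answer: 6*√35/25 ≈ 1.4199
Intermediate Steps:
k = 412 (k = -4*(-103) = 412)
F(I) = 1
y(d) = 127/125
√(y(101) + F(k)) = √(127/125 + 1) = √(252/125) = 6*√35/25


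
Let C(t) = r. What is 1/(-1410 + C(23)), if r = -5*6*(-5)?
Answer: -1/1260 ≈ -0.00079365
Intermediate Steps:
r = 150 (r = -30*(-5) = 150)
C(t) = 150
1/(-1410 + C(23)) = 1/(-1410 + 150) = 1/(-1260) = -1/1260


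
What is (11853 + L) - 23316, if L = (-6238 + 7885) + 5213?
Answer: -4603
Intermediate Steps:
L = 6860 (L = 1647 + 5213 = 6860)
(11853 + L) - 23316 = (11853 + 6860) - 23316 = 18713 - 23316 = -4603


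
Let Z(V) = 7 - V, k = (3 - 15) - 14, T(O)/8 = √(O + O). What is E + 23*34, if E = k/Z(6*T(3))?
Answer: 10772232/13775 + 1248*√6/13775 ≈ 782.24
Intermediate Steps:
T(O) = 8*√2*√O (T(O) = 8*√(O + O) = 8*√(2*O) = 8*(√2*√O) = 8*√2*√O)
k = -26 (k = -12 - 14 = -26)
E = -26/(7 - 48*√6) (E = -26/(7 - 6*8*√2*√3) = -26/(7 - 6*8*√6) = -26/(7 - 48*√6) ≈ 0.23513)
E + 23*34 = (182/13775 + 1248*√6/13775) + 23*34 = (182/13775 + 1248*√6/13775) + 782 = 10772232/13775 + 1248*√6/13775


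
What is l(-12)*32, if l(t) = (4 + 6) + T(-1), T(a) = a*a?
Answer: 352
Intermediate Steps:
T(a) = a²
l(t) = 11 (l(t) = (4 + 6) + (-1)² = 10 + 1 = 11)
l(-12)*32 = 11*32 = 352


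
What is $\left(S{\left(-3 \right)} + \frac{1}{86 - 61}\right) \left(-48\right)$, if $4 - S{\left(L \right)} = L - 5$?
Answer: $- \frac{14448}{25} \approx -577.92$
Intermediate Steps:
$S{\left(L \right)} = 9 - L$ ($S{\left(L \right)} = 4 - \left(L - 5\right) = 4 - \left(-5 + L\right) = 9 - L$)
$\left(S{\left(-3 \right)} + \frac{1}{86 - 61}\right) \left(-48\right) = \left(\left(9 - -3\right) + \frac{1}{86 - 61}\right) \left(-48\right) = \left(\left(9 + 3\right) + \frac{1}{25}\right) \left(-48\right) = \left(12 + \frac{1}{25}\right) \left(-48\right) = \frac{301}{25} \left(-48\right) = - \frac{14448}{25}$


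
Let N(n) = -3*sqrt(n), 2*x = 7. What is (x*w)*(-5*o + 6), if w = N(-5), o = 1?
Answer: -21*I*sqrt(5)/2 ≈ -23.479*I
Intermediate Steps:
x = 7/2 (x = (1/2)*7 = 7/2 ≈ 3.5000)
w = -3*I*sqrt(5) ≈ -6.7082*I
(x*w)*(-5*o + 6) = (7*(-3*I*sqrt(5))/2)*(-5*1 + 6) = (-21*I*sqrt(5)/2)*(-5 + 6) = -21*I*sqrt(5)/2*1 = -21*I*sqrt(5)/2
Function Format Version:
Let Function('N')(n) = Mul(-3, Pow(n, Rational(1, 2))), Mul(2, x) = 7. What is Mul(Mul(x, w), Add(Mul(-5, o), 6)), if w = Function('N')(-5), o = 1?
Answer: Mul(Rational(-21, 2), I, Pow(5, Rational(1, 2))) ≈ Mul(-23.479, I)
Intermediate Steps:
x = Rational(7, 2) (x = Mul(Rational(1, 2), 7) = Rational(7, 2) ≈ 3.5000)
w = Mul(-3, I, Pow(5, Rational(1, 2))) (w = Mul(-3, Pow(-5, Rational(1, 2))) = Mul(-3, Mul(I, Pow(5, Rational(1, 2)))) = Mul(-3, I, Pow(5, Rational(1, 2))) ≈ Mul(-6.7082, I))
Mul(Mul(x, w), Add(Mul(-5, o), 6)) = Mul(Mul(Rational(7, 2), Mul(-3, I, Pow(5, Rational(1, 2)))), Add(Mul(-5, 1), 6)) = Mul(Mul(Rational(-21, 2), I, Pow(5, Rational(1, 2))), Add(-5, 6)) = Mul(Mul(Rational(-21, 2), I, Pow(5, Rational(1, 2))), 1) = Mul(Rational(-21, 2), I, Pow(5, Rational(1, 2)))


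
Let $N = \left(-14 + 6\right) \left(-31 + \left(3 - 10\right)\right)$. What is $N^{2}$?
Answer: $92416$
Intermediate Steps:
$N = 304$ ($N = - 8 \left(-31 - 7\right) = \left(-8\right) \left(-38\right) = 304$)
$N^{2} = 304^{2} = 92416$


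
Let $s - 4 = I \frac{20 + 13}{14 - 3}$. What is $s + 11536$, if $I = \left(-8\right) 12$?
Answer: $11252$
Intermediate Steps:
$I = -96$
$s = -284$ ($s = 4 - 96 \frac{20 + 13}{14 - 3} = 4 - 96 \cdot \frac{33}{11} = 4 - 96 \cdot 33 \cdot \frac{1}{11} = 4 - 288 = -284$)
$s + 11536 = -284 + 11536 = 11252$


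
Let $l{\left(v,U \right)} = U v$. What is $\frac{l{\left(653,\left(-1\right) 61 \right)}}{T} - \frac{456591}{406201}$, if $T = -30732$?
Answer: $\frac{2148249821}{12483369132} \approx 0.17209$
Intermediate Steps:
$\frac{l{\left(653,\left(-1\right) 61 \right)}}{T} - \frac{456591}{406201} = \frac{\left(-1\right) 61 \cdot 653}{-30732} - \frac{456591}{406201} = \left(-61\right) 653 \left(- \frac{1}{30732}\right) - \frac{456591}{406201} = \left(-39833\right) \left(- \frac{1}{30732}\right) - \frac{456591}{406201} = \frac{39833}{30732} - \frac{456591}{406201} = \frac{2148249821}{12483369132}$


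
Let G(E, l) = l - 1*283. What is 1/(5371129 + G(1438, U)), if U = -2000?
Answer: 1/5368846 ≈ 1.8626e-7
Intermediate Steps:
G(E, l) = -283 + l (G(E, l) = l - 283 = -283 + l)
1/(5371129 + G(1438, U)) = 1/(5371129 + (-283 - 2000)) = 1/(5371129 - 2283) = 1/5368846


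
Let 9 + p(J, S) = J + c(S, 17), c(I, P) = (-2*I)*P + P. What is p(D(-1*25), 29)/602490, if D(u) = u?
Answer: -1003/602490 ≈ -0.0016648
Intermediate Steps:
c(I, P) = P - 2*I*P (c(I, P) = -2*I*P + P = P - 2*I*P)
p(J, S) = 8 + J - 34*S (p(J, S) = -9 + (J + 17*(1 - 2*S)) = -9 + (J + (17 - 34*S)) = -9 + (17 + J - 34*S) = 8 + J - 34*S)
p(D(-1*25), 29)/602490 = (8 - 1*25 - 34*29)/602490 = (8 - 25 - 986)*(1/602490) = -1003*1/602490 = -1003/602490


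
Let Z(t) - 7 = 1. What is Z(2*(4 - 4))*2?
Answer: 16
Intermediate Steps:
Z(t) = 8 (Z(t) = 7 + 1 = 8)
Z(2*(4 - 4))*2 = 8*2 = 16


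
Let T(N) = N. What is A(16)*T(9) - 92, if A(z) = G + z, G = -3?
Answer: 25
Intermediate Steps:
A(z) = -3 + z
A(16)*T(9) - 92 = (-3 + 16)*9 - 92 = 13*9 - 92 = 117 - 92 = 25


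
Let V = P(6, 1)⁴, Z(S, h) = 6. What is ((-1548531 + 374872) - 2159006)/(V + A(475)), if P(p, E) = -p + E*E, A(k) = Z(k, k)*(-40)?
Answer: -95219/11 ≈ -8656.3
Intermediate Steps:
A(k) = -240 (A(k) = 6*(-40) = -240)
P(p, E) = E² - p (P(p, E) = -p + E² = E² - p)
V = 625 (V = (1² - 1*6)⁴ = (1 - 6)⁴ = (-5)⁴ = 625)
((-1548531 + 374872) - 2159006)/(V + A(475)) = ((-1548531 + 374872) - 2159006)/(625 - 240) = (-1173659 - 2159006)/385 = -3332665*1/385 = -95219/11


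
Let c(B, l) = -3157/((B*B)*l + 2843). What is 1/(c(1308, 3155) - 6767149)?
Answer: -5397778763/36527573158259844 ≈ -1.4777e-7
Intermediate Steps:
c(B, l) = -3157/(2843 + l*B²) (c(B, l) = -3157/(B²*l + 2843) = -3157/(l*B² + 2843) = -3157/(2843 + l*B²))
1/(c(1308, 3155) - 6767149) = 1/(-3157/(2843 + 3155*1308²) - 6767149) = 1/(-3157/(2843 + 3155*1710864) - 6767149) = 1/(-3157/(2843 + 5397775920) - 6767149) = 1/(-3157/5397778763 - 6767149) = 1/(-36527573158259844/5397778763) = -5397778763/36527573158259844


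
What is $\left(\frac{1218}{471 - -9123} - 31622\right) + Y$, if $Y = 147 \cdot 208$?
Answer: $- \frac{1672351}{1599} \approx -1045.9$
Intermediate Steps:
$Y = 30576$
$\left(\frac{1218}{471 - -9123} - 31622\right) + Y = \left(\frac{1218}{471 - -9123} - 31622\right) + 30576 = \left(\frac{1218}{471 + 9123} - 31622\right) + 30576 = \left(\frac{1218}{9594} - 31622\right) + 30576 = \left(1218 \cdot \frac{1}{9594} - 31622\right) + 30576 = \left(\frac{203}{1599} - 31622\right) + 30576 = - \frac{50563375}{1599} + 30576 = - \frac{1672351}{1599}$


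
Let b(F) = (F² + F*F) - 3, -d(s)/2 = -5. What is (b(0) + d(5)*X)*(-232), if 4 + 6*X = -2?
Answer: 3016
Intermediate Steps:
X = -1 (X = -⅔ + (⅙)*(-2) = -⅔ - ⅓ = -1)
d(s) = 10 (d(s) = -2*(-5) = 10)
b(F) = -3 + 2*F² (b(F) = (F² + F²) - 3 = 2*F² - 3 = -3 + 2*F²)
(b(0) + d(5)*X)*(-232) = ((-3 + 2*0²) + 10*(-1))*(-232) = ((-3 + 2*0) - 10)*(-232) = ((-3 + 0) - 10)*(-232) = (-3 - 10)*(-232) = -13*(-232) = 3016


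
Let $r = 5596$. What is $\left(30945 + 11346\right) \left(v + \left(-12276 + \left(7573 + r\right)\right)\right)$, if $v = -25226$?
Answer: $-1029066903$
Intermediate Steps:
$\left(30945 + 11346\right) \left(v + \left(-12276 + \left(7573 + r\right)\right)\right) = \left(30945 + 11346\right) \left(-25226 + \left(-12276 + \left(7573 + 5596\right)\right)\right) = 42291 \left(-25226 + \left(-12276 + 13169\right)\right) = 42291 \left(-25226 + 893\right) = 42291 \left(-24333\right) = -1029066903$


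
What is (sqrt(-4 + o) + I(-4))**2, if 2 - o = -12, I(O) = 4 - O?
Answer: (8 + sqrt(10))**2 ≈ 124.60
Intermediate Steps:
o = 14 (o = 2 - 1*(-12) = 2 + 12 = 14)
(sqrt(-4 + o) + I(-4))**2 = (sqrt(-4 + 14) + (4 - 1*(-4)))**2 = (sqrt(10) + (4 + 4))**2 = (sqrt(10) + 8)**2 = (8 + sqrt(10))**2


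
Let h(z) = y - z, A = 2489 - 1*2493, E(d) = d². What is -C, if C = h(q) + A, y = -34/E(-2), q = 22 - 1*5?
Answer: 59/2 ≈ 29.500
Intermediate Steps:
A = -4 (A = 2489 - 2493 = -4)
q = 17 (q = 22 - 5 = 17)
y = -17/2 (y = -34/((-2)²) = -34/4 = -34*¼ = -17/2 ≈ -8.5000)
h(z) = -17/2 - z
C = -59/2 (C = (-17/2 - 1*17) - 4 = (-17/2 - 17) - 4 = -51/2 - 4 = -59/2 ≈ -29.500)
-C = -1*(-59/2) = 59/2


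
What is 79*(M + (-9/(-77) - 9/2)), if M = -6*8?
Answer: -637293/154 ≈ -4138.3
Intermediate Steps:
M = -48
79*(M + (-9/(-77) - 9/2)) = 79*(-48 + (-9/(-77) - 9/2)) = 79*(-48 + (-9*(-1/77) - 9*½)) = 79*(-48 + (9/77 - 9/2)) = 79*(-48 - 675/154) = 79*(-8067/154) = -637293/154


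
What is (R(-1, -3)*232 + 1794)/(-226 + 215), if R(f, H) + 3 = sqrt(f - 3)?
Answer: -1098/11 - 464*I/11 ≈ -99.818 - 42.182*I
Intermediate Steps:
R(f, H) = -3 + sqrt(-3 + f) (R(f, H) = -3 + sqrt(f - 3) = -3 + sqrt(-3 + f))
(R(-1, -3)*232 + 1794)/(-226 + 215) = ((-3 + sqrt(-3 - 1))*232 + 1794)/(-226 + 215) = ((-3 + sqrt(-4))*232 + 1794)/(-11) = ((-3 + 2*I)*232 + 1794)*(-1/11) = ((-696 + 464*I) + 1794)*(-1/11) = (1098 + 464*I)*(-1/11) = -1098/11 - 464*I/11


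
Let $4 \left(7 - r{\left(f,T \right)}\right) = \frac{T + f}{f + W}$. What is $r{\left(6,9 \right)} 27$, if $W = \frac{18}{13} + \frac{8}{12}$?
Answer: $\frac{221589}{1256} \approx 176.42$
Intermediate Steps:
$W = \frac{80}{39}$ ($W = 18 \cdot \frac{1}{13} + 8 \cdot \frac{1}{12} = \frac{18}{13} + \frac{2}{3} = \frac{80}{39} \approx 2.0513$)
$r{\left(f,T \right)} = 7 - \frac{T + f}{4 \left(\frac{80}{39} + f\right)}$ ($r{\left(f,T \right)} = 7 - \frac{\left(T + f\right) \frac{1}{f + \frac{80}{39}}}{4} = 7 - \frac{\left(T + f\right) \frac{1}{\frac{80}{39} + f}}{4} = 7 - \frac{\frac{1}{\frac{80}{39} + f} \left(T + f\right)}{4} = 7 - \frac{T + f}{4 \left(\frac{80}{39} + f\right)}$)
$r{\left(6,9 \right)} 27 = \frac{2240 - 351 + 1053 \cdot 6}{4 \left(80 + 39 \cdot 6\right)} 27 = \frac{2240 - 351 + 6318}{4 \left(80 + 234\right)} 27 = \frac{1}{4} \cdot \frac{1}{314} \cdot 8207 \cdot 27 = \frac{8207}{1256} \cdot 27 = \frac{221589}{1256}$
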